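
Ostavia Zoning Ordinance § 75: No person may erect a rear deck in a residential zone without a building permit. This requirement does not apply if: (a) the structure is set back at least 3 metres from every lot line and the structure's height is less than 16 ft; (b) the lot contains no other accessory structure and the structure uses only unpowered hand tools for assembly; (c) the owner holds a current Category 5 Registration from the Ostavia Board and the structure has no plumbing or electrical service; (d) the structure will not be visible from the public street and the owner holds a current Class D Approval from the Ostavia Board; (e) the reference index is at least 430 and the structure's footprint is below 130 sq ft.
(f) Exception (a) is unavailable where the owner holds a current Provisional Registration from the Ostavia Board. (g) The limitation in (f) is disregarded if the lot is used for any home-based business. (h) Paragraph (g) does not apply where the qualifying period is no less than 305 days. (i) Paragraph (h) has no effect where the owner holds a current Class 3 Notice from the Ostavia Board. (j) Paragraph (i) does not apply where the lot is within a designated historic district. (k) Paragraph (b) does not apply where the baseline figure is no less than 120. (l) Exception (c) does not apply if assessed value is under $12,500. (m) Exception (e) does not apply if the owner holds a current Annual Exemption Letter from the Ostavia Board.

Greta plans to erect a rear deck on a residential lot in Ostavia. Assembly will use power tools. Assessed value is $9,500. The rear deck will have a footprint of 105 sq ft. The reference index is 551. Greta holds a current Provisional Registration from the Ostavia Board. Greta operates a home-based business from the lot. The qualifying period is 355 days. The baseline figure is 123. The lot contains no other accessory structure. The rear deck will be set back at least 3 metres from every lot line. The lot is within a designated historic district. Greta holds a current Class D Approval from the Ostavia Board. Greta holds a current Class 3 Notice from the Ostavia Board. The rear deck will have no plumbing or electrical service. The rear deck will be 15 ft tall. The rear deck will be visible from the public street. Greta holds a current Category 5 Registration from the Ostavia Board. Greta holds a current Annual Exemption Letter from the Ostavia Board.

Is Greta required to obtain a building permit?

Yes — Greta must obtain a building permit.

Exception (a) is satisfied on its face — the setback is at least 3 m on every side; the structure's height is 15 ft, less than the 16 ft limit. But: (f) operates against (a): a current Provisional Registration is held. (g) would limit (f) — a home-based business operates on the lot — but (h) sets (g) aside: (h) is triggered — the qualifying period is 355 days, meeting the 305 days threshold. (i) applies (a current Class 3 Notice is held), but is displaced by (j): (j) operates — the lot is in a historic district. Exception (a) does not apply.
Exception (b) does not apply: assembly uses power tools.
Exception (c) is satisfied on its face — a current Category 5 Registration is held; there is no plumbing or electrical service. But applying paragraph (l): (l) operates against (c): assessed value is $9,500, under the $12,500 limit. So (c) is unavailable.
Exception (d) requires that the structure will not be visible from the public street; but the structure will be visible from the street, so (d) is unavailable.
Exception (e): the reference index is 551, meeting the 430 threshold; the structure's footprint is 105 sq ft, below the 130 sq ft limit — every condition holds. But applying paragraph (m): (m) operates against (e): a current Annual Exemption Letter is held. Exception (e) does not apply.
No exception applies. The general rule governs.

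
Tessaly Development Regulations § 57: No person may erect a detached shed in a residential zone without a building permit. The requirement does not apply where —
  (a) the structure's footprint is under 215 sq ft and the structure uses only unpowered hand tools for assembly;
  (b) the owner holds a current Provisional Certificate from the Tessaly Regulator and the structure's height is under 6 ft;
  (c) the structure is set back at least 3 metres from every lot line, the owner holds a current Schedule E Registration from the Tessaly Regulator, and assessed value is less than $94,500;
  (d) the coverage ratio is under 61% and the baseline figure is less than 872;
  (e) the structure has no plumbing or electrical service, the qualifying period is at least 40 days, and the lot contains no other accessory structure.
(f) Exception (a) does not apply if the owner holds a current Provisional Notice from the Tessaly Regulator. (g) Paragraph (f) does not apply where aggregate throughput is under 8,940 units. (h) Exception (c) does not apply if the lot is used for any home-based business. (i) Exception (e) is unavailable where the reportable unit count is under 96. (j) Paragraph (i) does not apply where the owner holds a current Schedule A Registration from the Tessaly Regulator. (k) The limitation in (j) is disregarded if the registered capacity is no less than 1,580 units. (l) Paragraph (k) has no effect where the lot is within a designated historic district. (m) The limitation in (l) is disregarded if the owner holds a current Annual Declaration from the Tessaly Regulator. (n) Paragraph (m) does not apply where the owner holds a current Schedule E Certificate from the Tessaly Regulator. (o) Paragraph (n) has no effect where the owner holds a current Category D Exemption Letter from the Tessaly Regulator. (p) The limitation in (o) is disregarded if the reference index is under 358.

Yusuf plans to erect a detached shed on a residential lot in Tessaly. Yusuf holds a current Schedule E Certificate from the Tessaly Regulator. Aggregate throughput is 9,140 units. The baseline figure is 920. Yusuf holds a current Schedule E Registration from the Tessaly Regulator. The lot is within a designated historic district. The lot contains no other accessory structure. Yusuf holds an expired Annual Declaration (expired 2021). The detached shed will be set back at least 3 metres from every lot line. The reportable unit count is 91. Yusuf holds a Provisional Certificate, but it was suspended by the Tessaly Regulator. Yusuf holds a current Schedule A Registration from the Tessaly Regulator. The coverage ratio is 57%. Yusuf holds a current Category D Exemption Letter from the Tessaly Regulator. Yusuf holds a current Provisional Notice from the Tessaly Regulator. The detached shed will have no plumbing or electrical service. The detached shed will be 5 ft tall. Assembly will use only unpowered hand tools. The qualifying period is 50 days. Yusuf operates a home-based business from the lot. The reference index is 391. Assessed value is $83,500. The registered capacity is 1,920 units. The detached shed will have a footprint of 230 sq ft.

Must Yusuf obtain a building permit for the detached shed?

No — exception (e) applies; Yusuf does not need a building permit.

Exception (a) fails — the structure's footprint is 230 sq ft, not under 215 sq ft.
Exception (b) fails — there is no Provisional Certificate in force.
Exception (c)'s conditions are all satisfied: the setback is at least 3 m on every side; a current Schedule E Registration is held; assessed value is $83,500, less than the $94,500 limit. However, paragraph (h) must be considered: (h) operates against (c): a home-based business operates on the lot. (c) is therefore removed.
Exception (d) does not apply: the baseline figure is 920, not less than 872.
All of (e)'s requirements are met (there is no plumbing or electrical service; the qualifying period is 50 days, meeting the 40 days threshold; the lot has no other accessory structure). Under paragraphs (i)–(p): (i) is engaged (the reportable unit count is 91, under the 96 limit), but is displaced by (j): (j) operates against (i): a current Schedule A Registration is held. (k) would limit (j) — the registered capacity is 1,920 units, meeting the 1,580 units threshold — but (l) sets (k) aside: (l) is triggered — the lot is in a historic district. (m) is inapplicable (no current Annual Declaration is held), so (l) stands. Exception (e) stands.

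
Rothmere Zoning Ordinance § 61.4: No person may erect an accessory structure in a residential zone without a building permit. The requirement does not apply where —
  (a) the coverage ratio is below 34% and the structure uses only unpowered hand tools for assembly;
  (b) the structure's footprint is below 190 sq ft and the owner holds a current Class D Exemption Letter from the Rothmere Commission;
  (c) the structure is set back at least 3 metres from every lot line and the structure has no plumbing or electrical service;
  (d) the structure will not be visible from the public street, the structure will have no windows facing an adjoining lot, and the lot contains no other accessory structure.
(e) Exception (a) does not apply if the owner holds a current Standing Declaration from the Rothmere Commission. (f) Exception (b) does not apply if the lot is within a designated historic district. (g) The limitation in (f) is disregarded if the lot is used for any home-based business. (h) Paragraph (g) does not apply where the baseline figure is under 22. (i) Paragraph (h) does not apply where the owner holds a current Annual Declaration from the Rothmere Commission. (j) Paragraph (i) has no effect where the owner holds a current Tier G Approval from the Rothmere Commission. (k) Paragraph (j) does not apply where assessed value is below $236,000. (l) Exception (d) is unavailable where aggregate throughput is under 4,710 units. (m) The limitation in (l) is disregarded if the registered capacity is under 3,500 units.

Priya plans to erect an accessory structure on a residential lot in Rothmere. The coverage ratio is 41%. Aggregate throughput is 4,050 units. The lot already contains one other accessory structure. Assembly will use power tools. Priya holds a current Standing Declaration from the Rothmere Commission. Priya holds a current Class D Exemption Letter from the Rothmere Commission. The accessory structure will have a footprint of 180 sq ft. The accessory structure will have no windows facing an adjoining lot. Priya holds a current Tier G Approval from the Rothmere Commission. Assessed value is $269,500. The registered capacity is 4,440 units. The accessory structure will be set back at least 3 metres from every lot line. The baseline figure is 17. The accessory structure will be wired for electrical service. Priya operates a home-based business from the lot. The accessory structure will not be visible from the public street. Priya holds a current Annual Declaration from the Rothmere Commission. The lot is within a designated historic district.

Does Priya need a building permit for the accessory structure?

Exception (a) fails — the coverage ratio is 41%, not below 34%.
All of (b)'s requirements are met (the structure's footprint is 180 sq ft, below the 190 sq ft limit; a current Class D Exemption Letter is held). But: (f) operates against (b): the lot is in a historic district. (g) would limit (f) — a home-based business operates on the lot — but (h) sets (g) aside: (h) operates against (g): the baseline figure is 17, under the 22 limit. (i) is engaged (a current Annual Declaration is held), but is set aside by (j): (j) operates — a current Tier G Approval is held. (k), which would lift (j), is inapplicable — assessed value is $269,500, not below $236,000. (b) is therefore removed.
Exception (c) fails — electrical service is planned.
Exception (d) fails — the lot already has another accessory structure.
None of the exceptions is available; § 61.4 applies in full.

Yes — Priya must obtain a building permit.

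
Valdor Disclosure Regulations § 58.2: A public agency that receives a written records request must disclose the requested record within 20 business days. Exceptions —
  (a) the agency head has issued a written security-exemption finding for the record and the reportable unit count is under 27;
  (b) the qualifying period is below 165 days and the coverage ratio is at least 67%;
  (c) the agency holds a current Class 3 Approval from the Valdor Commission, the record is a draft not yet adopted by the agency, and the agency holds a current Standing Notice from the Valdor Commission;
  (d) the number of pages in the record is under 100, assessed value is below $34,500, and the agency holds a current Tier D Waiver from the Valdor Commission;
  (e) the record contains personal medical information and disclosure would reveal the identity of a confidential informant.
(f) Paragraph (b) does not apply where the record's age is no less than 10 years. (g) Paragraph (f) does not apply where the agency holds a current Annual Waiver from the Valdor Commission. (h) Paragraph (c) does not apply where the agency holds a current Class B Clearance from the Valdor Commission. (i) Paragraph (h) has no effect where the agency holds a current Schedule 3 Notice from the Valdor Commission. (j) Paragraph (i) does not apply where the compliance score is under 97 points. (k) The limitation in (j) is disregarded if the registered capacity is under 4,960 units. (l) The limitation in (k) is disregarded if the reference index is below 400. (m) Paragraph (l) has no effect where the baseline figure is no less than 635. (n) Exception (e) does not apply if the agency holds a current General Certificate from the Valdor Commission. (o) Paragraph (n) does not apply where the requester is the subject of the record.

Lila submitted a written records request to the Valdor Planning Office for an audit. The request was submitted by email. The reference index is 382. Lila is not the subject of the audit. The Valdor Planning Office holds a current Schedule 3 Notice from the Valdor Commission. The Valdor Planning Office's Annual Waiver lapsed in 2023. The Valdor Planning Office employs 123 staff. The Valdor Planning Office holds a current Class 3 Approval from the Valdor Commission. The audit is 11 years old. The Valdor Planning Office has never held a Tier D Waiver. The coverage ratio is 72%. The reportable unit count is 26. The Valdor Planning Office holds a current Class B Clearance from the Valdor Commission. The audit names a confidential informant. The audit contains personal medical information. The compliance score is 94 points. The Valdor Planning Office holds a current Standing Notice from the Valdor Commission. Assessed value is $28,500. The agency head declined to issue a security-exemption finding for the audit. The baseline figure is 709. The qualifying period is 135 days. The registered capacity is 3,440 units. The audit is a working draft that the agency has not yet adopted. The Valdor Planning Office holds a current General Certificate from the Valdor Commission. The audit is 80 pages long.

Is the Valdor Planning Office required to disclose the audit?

No — exception (c) applies; the Valdor Planning Office is not required to disclose the audit.

Exception (a) fails — the agency head declined to issue a security-exemption finding.
Exception (b) is satisfied on its face — the qualifying period is 135 days, below the 165 days limit; the coverage ratio is 72%, meeting the 67% threshold. But applying paragraphs (f)–(g): (f) operates against (b): the record's age is 11 years, meeting the 10 years threshold. (g), which would lift (f), is not triggered — no current Annual Waiver is held. So (b) is unavailable.
All of (c)'s requirements are met (a current Class 3 Approval is held; the audit is an unadopted draft; a current Standing Notice is held). Applying paragraphs (h)–(m): (h) would limit (c) — a current Class B Clearance is held — but (i) sets (h) aside: (i) operates against (h): a current Schedule 3 Notice is held. (j) is engaged (the compliance score is 94 points, under the 97 points limit), but is overridden by (k): (k) is triggered — the registered capacity is 3,440 units, under the 4,960 units limit. (l) would limit (k) — the reference index is 382, below the 400 limit — but (m) sets (l) aside: (m) operates — the baseline figure is 709, meeting the 635 threshold. So (c) applies.
Exception (d) does not apply: no current Tier D Waiver is held.
All of (e)'s requirements are met (the audit contains personal medical information; the audit names a confidential informant). But: (n) applies — a current General Certificate is held. (o) is inapplicable (Lila is not the subject of the audit), so (n) stands. Exception (e) does not apply.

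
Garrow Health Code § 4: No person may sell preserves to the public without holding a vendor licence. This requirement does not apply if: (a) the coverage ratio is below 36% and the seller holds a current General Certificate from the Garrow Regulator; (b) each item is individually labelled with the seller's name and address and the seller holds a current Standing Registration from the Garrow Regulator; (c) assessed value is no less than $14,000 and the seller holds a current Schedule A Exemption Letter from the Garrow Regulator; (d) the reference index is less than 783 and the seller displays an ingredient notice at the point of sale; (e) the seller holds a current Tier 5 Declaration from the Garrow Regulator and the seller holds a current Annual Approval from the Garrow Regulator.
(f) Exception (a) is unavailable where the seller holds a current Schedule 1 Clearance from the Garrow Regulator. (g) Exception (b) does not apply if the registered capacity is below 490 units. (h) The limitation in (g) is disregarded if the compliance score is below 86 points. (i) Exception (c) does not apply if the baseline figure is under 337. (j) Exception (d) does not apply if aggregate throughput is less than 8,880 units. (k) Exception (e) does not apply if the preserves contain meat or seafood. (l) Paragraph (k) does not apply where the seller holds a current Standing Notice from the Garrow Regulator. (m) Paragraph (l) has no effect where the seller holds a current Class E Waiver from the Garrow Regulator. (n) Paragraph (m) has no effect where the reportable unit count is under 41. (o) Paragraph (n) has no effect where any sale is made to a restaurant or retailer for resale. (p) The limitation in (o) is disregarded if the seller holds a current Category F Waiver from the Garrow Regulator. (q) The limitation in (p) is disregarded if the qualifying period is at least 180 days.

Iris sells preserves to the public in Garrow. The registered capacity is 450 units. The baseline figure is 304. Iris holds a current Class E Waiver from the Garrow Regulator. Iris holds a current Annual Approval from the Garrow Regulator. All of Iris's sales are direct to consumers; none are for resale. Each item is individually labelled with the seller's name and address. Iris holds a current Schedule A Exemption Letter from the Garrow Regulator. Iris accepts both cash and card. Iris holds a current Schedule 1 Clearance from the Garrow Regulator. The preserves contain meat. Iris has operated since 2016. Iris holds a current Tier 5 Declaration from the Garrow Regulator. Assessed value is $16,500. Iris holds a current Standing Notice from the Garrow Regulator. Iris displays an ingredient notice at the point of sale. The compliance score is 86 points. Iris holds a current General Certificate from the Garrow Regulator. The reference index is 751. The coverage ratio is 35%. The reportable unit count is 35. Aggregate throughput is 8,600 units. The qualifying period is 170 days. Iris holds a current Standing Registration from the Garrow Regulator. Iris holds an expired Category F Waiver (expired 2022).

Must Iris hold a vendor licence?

No — exception (e) applies; Iris is not required to hold a vendor licence.

Exception (a) is satisfied on its face — the coverage ratio is 35%, below the 36% limit; a current General Certificate is held. Turning to paragraph (f): (f) is triggered — a current Schedule 1 Clearance is held. So (a) is unavailable.
All of (b)'s requirements are met (items are individually labelled; a current Standing Registration is held). However, paragraphs (g)–(h) must be considered: (g) is engaged — the registered capacity is 450 units, below the 490 units limit. (h) is not triggered (the compliance score is 86 points, not below 86 points), so (g) stands. So (b) is unavailable.
Exception (c) is satisfied on its face — assessed value is $16,500, meeting the $14,000 threshold; a current Schedule A Exemption Letter is held. But: (i) operates against (c): the baseline figure is 304, under the 337 limit. (c) is therefore removed.
Exception (d)'s conditions are all satisfied: the reference index is 751, less than the 783 limit; an ingredient notice is displayed. But: (j) applies — aggregate throughput is 8,600 units, less than the 8,880 units limit. So (d) is unavailable.
All of (e)'s requirements are met (a current Tier 5 Declaration is held; a current Annual Approval is held). Applying paragraphs (k)–(q): (k) operates (the preserves contain meat), but is set aside by (l): (l) operates against (k): a current Standing Notice is held. (m) would limit (l) — a current Class E Waiver is held — but (n) sets (m) aside: (n) operates — the reportable unit count is 35, under the 41 limit. (o), which would lift (n), does not operate here — no sales are for resale. So (e) applies.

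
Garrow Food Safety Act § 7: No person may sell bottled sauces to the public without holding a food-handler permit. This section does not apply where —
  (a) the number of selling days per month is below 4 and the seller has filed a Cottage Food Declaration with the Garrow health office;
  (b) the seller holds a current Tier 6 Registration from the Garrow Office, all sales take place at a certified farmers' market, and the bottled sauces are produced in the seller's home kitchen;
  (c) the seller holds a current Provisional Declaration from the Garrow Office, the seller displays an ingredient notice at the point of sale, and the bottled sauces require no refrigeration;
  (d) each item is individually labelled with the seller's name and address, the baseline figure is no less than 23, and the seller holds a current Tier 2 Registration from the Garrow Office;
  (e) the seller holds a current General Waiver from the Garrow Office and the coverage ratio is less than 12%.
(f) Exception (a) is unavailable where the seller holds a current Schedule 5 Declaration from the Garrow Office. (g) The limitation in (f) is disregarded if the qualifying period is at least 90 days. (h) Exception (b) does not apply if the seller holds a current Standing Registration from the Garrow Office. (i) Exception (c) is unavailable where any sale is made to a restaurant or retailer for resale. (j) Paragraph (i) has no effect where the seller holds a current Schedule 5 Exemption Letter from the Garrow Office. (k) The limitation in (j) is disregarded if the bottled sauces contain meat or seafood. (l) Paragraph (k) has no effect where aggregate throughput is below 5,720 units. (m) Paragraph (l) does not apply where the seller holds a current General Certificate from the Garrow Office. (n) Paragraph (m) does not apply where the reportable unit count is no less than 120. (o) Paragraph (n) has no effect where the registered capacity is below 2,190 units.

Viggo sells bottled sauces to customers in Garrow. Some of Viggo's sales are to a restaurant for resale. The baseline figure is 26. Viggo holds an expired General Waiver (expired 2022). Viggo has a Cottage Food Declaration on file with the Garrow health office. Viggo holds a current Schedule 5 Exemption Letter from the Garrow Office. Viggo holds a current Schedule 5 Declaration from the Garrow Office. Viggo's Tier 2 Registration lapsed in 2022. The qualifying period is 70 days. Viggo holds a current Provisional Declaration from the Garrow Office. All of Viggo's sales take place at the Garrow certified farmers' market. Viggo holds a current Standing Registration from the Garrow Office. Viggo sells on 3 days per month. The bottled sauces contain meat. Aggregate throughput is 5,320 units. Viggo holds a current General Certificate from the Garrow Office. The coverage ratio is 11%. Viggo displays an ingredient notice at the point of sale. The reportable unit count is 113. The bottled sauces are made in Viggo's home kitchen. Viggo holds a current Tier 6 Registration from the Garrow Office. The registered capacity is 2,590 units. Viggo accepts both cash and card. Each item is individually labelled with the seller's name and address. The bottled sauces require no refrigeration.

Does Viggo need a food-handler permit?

Yes — Viggo must hold a food-handler permit.

Exception (a) is satisfied on its face — the number of selling days per month is 3, below the 4 limit; a Cottage Food Declaration is on file. Turning to paragraphs (f)–(g): (f) is engaged — a current Schedule 5 Declaration is held. (g), which would lift (f), is not engaged — the qualifying period is 70 days, short of 90 days. Exception (a) does not apply.
All of (b)'s requirements are met (a current Tier 6 Registration is held; all sales are at a certified farmers' market; the bottled sauces are home-kitchen produced). But applying paragraph (h): (h) is engaged — a current Standing Registration is held. Exception (b) does not apply.
All of (c)'s requirements are met (a current Provisional Declaration is held; an ingredient notice is displayed; the bottled sauces are shelf-stable). However, paragraphs (i)–(o) must be considered: (i) applies — some sales are to a restaurant for resale. (j) operates (a current Schedule 5 Exemption Letter is held), but is itself disapplied by (k): (k) operates against (j): the bottled sauces contain meat. (l) is triggered (aggregate throughput is 5,320 units, below the 5,720 units limit), but is itself disapplied by (m): (m) operates against (l): a current General Certificate is held. (n) is not triggered (the reportable unit count is 113, short of 120), so (m) stands. So (c) is unavailable.
Exception (d) does not apply: there is no Tier 2 Registration in force.
Exception (e) requires that the seller holds a current General Waiver from the Garrow Office; but there is no General Waiver in force, so (e) is unavailable.
None of the exceptions is available; § 7 applies in full.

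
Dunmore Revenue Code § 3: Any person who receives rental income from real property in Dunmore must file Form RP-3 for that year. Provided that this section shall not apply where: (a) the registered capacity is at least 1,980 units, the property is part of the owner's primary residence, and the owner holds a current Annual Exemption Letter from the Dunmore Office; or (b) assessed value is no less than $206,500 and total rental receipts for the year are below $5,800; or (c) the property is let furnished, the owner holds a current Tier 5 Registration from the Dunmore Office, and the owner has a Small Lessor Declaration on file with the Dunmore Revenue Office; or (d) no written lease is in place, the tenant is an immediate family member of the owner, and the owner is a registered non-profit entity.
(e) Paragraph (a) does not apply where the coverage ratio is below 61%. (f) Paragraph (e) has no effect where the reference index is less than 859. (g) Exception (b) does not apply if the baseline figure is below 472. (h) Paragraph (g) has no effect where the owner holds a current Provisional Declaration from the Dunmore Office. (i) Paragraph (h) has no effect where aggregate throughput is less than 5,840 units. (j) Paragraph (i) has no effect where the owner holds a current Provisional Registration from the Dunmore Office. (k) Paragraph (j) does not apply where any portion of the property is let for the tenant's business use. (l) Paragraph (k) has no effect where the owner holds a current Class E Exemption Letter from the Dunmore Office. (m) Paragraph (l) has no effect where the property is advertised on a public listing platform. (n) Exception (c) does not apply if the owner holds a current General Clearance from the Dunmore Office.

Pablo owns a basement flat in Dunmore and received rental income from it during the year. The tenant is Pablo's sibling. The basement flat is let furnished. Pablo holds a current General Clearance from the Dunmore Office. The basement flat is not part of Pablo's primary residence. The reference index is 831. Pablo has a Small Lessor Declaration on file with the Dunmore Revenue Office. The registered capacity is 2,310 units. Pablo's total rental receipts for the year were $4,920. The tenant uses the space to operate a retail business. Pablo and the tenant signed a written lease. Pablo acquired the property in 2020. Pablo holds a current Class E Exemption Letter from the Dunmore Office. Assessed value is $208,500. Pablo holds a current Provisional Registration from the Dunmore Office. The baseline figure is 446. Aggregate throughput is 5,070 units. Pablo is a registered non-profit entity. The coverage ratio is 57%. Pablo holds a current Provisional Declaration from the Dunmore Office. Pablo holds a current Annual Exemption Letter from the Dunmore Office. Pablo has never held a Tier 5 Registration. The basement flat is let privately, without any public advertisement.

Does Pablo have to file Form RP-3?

Exception (a) fails — the basement flat is not part of the primary residence.
Exception (b): assessed value is $208,500, meeting the $206,500 threshold; total rental receipts for the year are $4,920, below the $5,800 limit — every condition holds. As to paragraphs (g)–(m): (g) would limit (b) — the baseline figure is 446, below the 472 limit — but (h) sets (g) aside: (h) operates against (g): a current Provisional Declaration is held. (i) would limit (h) — aggregate throughput is 5,070 units, less than the 5,840 units limit — but (j) sets (i) aside: (j) operates against (i): a current Provisional Registration is held. (k) would limit (j) — the space is let for business use — but (l) sets (k) aside: (l) operates against (k): a current Class E Exemption Letter is held. (m), which would lift (l), is not engaged — the property is let privately without advertisement. Exception (b) stands.
Exception (c) fails — there is no Tier 5 Registration in force.
Exception (d) fails — a written lease is in place.

No — exception (b) applies; Pablo is not required to file Form RP-3.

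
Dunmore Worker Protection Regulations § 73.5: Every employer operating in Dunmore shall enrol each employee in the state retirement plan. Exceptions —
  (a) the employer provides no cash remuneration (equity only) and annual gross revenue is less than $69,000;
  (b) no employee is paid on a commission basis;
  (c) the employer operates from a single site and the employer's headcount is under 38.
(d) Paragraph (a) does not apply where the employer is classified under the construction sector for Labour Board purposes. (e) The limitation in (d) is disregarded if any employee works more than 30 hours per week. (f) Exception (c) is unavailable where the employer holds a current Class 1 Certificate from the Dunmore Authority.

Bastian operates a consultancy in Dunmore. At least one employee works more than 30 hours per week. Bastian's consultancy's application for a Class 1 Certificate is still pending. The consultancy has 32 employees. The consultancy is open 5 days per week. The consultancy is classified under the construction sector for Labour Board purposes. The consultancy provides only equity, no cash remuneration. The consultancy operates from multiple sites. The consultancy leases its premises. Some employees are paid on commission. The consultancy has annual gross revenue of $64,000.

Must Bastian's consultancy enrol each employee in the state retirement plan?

No — exception (a) applies; Bastian's consultancy is not required to enrol each employee in the state retirement plan.

Exception (a) is satisfied on its face — remuneration is equity-only; annual gross revenue is $64,000, less than the $69,000 limit. As to paragraphs (d)–(e): (d) applies (the consultancy is classified under the construction sector), but yields to (e): (e) applies — at least one employee exceeds 30 hours/week. So (a) applies.
Exception (b) fails — some employees are paid on commission.
Exception (c) fails — the employer operates from multiple sites.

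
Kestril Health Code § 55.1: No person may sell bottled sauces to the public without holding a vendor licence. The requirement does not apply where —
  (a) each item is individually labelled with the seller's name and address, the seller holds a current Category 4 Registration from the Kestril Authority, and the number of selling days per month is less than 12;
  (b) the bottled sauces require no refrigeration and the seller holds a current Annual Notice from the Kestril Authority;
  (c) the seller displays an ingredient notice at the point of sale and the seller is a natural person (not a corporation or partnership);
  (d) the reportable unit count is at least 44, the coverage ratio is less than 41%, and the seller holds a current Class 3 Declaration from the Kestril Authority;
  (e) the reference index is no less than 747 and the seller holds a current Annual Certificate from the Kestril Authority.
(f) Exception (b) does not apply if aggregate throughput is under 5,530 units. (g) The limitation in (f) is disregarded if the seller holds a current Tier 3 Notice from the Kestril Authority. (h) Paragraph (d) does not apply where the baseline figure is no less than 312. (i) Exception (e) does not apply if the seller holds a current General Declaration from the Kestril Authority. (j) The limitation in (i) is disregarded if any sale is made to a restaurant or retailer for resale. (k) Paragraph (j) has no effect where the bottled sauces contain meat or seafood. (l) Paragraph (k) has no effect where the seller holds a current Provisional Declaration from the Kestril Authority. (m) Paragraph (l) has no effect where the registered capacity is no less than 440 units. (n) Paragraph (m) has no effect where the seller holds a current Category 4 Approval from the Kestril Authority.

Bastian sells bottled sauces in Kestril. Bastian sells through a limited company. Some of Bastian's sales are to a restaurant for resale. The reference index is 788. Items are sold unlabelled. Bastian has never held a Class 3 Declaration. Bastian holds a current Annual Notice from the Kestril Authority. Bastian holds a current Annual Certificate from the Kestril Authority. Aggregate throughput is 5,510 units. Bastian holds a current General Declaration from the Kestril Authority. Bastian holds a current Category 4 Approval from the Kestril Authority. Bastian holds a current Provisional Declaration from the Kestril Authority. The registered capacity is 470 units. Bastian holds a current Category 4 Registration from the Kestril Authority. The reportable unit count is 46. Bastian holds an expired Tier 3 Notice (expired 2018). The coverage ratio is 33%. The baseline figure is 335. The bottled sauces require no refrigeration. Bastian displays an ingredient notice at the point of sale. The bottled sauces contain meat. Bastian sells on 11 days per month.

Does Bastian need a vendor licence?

Exception (a) does not apply: items are sold unlabelled.
Exception (b) is satisfied on its face — the bottled sauces are shelf-stable; a current Annual Notice is held. But applying paragraphs (f)–(g): (f) operates against (b): aggregate throughput is 5,510 units, under the 5,530 units limit. (g) does not operate here (no current Tier 3 Notice is held), so (f) stands. (b) is therefore removed.
Exception (c) does not apply: the seller operates through a limited company.
Exception (d) requires that the seller holds a current Class 3 Declaration from the Kestril Authority; but there is no Class 3 Declaration in force, so (d) is unavailable.
All of (e)'s requirements are met (the reference index is 788, meeting the 747 threshold; a current Annual Certificate is held). Under paragraphs (i)–(n): (i) would limit (e) — a current General Declaration is held — but (j) sets (i) aside: (j) is engaged — some sales are to a restaurant for resale. (k) operates (the bottled sauces contain meat), but yields to (l): (l) applies — a current Provisional Declaration is held. (m) would limit (l) — the registered capacity is 470 units, meeting the 440 units threshold — but (n) sets (m) aside: (n) applies — a current Category 4 Approval is held. (e) remains available.

No — exception (e) applies; Bastian is not required to hold a vendor licence.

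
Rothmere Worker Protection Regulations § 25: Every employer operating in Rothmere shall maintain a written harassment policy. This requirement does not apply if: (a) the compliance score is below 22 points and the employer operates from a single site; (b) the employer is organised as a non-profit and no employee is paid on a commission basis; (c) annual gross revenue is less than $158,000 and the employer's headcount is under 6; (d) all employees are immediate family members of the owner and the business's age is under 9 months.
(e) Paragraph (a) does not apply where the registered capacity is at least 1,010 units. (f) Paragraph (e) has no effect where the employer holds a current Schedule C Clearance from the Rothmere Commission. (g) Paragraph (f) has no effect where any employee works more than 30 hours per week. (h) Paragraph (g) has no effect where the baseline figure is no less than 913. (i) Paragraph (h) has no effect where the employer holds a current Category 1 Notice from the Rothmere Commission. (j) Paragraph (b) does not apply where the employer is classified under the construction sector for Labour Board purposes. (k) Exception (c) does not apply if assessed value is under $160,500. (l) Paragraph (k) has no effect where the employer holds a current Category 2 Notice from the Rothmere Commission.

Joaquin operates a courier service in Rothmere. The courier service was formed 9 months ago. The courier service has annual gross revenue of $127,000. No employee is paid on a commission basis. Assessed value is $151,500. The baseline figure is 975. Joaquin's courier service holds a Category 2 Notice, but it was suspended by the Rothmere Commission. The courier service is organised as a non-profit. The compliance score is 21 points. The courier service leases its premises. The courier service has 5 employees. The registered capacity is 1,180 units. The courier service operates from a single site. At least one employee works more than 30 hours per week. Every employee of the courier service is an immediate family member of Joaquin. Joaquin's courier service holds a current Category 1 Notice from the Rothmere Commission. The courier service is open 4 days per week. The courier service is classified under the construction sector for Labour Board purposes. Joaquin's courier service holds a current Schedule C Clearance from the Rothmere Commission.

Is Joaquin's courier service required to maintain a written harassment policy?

Exception (a): the compliance score is 21 points, below the 22 points limit; the employer operates from a single site — every condition holds. However, paragraphs (e)–(i) must be considered: (e) operates against (a): the registered capacity is 1,180 units, meeting the 1,010 units threshold. (f) would limit (e) — a current Schedule C Clearance is held — but (g) sets (f) aside: (g) operates against (f): at least one employee exceeds 30 hours/week. (h) would limit (g) — the baseline figure is 975, meeting the 913 threshold — but (i) sets (h) aside: (i) is triggered — a current Category 1 Notice is held. So (a) is unavailable.
Exception (b)'s conditions are all satisfied: the employer is a non-profit; no employee is paid on commission. However, paragraph (j) must be considered: (j) operates — the courier service is classified under the construction sector. So (b) is unavailable.
All of (c)'s requirements are met (annual gross revenue is $127,000, less than the $158,000 limit; the employer's headcount is 5, under the 6 limit). But applying paragraphs (k)–(l): (k) operates — assessed value is $151,500, under the $160,500 limit. (l) is not triggered (the Category 2 Notice is not current), so (k) stands. So (c) is unavailable.
Exception (d) does not apply: the business's age is 9 months, not under 9 months.
Every exception is unavailable, so the rule governs.

Yes — Joaquin's courier service must maintain a written harassment policy.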